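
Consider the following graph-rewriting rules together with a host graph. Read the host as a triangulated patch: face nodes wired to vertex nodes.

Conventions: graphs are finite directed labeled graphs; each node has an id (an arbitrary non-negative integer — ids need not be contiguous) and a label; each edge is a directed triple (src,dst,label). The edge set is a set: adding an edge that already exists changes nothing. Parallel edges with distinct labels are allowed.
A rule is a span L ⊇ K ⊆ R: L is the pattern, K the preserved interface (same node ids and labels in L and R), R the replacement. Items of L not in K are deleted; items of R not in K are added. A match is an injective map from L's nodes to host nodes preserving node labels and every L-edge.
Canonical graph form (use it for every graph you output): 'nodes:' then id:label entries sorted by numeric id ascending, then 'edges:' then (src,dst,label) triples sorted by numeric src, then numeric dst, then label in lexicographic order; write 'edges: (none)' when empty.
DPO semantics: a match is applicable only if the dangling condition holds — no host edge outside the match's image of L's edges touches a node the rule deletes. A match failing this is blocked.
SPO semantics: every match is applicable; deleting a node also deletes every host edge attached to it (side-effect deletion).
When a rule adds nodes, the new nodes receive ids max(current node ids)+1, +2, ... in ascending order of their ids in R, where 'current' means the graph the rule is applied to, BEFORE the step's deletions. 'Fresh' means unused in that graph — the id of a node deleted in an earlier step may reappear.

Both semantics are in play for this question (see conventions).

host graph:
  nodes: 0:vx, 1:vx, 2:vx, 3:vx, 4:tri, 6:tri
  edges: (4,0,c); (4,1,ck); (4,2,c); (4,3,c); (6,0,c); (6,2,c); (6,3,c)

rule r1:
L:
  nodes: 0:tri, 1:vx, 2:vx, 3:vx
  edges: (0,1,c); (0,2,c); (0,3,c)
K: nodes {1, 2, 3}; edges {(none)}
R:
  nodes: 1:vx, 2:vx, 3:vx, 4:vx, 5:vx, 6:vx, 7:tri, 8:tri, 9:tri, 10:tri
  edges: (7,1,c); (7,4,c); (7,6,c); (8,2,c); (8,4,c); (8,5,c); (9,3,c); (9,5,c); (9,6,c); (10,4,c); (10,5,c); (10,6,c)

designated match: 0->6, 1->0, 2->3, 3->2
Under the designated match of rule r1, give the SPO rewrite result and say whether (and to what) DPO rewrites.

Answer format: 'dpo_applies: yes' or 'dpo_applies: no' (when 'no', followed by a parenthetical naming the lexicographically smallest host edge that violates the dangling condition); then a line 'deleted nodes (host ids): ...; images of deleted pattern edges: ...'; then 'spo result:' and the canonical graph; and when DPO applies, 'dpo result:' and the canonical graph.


dpo_applies: yes
deleted nodes (host ids): 6; images of deleted pattern edges: (6,0,c); (6,2,c); (6,3,c)
spo result:
nodes: 0:vx, 1:vx, 2:vx, 3:vx, 4:tri, 7:vx, 8:vx, 9:vx, 10:tri, 11:tri, 12:tri, 13:tri
edges: (4,0,c); (4,1,ck); (4,2,c); (4,3,c); (10,0,c); (10,7,c); (10,9,c); (11,3,c); (11,7,c); (11,8,c); (12,2,c); (12,8,c); (12,9,c); (13,7,c); (13,8,c); (13,9,c)
dpo result:
nodes: 0:vx, 1:vx, 2:vx, 3:vx, 4:tri, 7:vx, 8:vx, 9:vx, 10:tri, 11:tri, 12:tri, 13:tri
edges: (4,0,c); (4,1,ck); (4,2,c); (4,3,c); (10,0,c); (10,7,c); (10,9,c); (11,3,c); (11,7,c); (11,8,c); (12,2,c); (12,8,c); (12,9,c); (13,7,c); (13,8,c); (13,9,c)


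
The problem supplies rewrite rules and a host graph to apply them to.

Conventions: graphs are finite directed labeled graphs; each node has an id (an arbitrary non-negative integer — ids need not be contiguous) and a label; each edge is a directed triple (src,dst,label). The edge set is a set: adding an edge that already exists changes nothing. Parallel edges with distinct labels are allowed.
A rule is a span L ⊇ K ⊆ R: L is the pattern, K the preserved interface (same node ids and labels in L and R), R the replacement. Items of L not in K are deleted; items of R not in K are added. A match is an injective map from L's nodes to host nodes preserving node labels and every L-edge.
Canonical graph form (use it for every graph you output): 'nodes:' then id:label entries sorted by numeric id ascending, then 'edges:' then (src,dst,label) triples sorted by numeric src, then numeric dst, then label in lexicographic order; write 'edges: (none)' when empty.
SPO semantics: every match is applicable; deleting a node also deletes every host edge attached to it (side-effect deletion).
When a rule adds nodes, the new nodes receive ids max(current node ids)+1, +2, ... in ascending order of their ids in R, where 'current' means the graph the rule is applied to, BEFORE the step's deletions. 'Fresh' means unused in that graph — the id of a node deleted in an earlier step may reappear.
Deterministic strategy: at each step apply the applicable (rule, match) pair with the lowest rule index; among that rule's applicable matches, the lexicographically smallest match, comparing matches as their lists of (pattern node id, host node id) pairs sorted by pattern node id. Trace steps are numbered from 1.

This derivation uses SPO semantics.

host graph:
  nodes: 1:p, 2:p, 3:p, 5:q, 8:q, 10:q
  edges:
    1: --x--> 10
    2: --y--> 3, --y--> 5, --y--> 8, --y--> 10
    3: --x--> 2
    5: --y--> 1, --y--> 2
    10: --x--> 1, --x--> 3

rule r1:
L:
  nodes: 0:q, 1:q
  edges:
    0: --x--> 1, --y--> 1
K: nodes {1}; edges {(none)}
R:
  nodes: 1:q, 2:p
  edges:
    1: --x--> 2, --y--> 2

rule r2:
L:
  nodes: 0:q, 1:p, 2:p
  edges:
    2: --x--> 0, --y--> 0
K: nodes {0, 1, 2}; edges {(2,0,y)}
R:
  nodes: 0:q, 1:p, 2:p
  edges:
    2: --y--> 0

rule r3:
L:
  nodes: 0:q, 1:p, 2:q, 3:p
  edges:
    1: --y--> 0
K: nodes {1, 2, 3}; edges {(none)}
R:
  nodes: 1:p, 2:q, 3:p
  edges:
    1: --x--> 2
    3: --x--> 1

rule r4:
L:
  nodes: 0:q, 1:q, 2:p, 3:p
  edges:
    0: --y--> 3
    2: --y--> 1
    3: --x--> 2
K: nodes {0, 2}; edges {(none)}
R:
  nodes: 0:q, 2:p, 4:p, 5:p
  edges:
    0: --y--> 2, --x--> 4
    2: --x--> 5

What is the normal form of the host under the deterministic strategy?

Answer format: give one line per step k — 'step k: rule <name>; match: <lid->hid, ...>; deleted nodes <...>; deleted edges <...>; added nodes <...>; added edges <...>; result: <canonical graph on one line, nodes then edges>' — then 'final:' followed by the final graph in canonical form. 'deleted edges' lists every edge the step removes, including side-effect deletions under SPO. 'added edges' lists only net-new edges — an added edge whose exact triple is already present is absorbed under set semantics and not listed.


step 1: rule r3; match: 0->5, 1->2, 2->8, 3->1; deleted nodes 5; deleted edges (2,5,y); (5,1,y); (5,2,y); added nodes (none); added edges (1,2,x); (2,8,x); result: nodes: 1:p, 2:p, 3:p, 8:q, 10:q edges: (1,2,x); (1,10,x); (2,3,y); (2,8,x); (2,8,y); (2,10,y); (3,2,x); (10,1,x); (10,3,x)
step 2: rule r2; match: 0->8, 1->1, 2->2; deleted nodes (none); deleted edges (2,8,x); added nodes (none); added edges (none); result: nodes: 1:p, 2:p, 3:p, 8:q, 10:q edges: (1,2,x); (1,10,x); (2,3,y); (2,8,y); (2,10,y); (3,2,x); (10,1,x); (10,3,x)
step 3: rule r3; match: 0->8, 1->2, 2->10, 3->1; deleted nodes 8; deleted edges (2,8,y); added nodes (none); added edges (2,10,x); result: nodes: 1:p, 2:p, 3:p, 10:q edges: (1,2,x); (1,10,x); (2,3,y); (2,10,x); (2,10,y); (3,2,x); (10,1,x); (10,3,x)
step 4: rule r2; match: 0->10, 1->1, 2->2; deleted nodes (none); deleted edges (2,10,x); added nodes (none); added edges (none); result: nodes: 1:p, 2:p, 3:p, 10:q edges: (1,2,x); (1,10,x); (2,3,y); (2,10,y); (3,2,x); (10,1,x); (10,3,x)
final:
nodes: 1:p, 2:p, 3:p, 10:q
edges: (1,2,x); (1,10,x); (2,3,y); (2,10,y); (3,2,x); (10,1,x); (10,3,x)


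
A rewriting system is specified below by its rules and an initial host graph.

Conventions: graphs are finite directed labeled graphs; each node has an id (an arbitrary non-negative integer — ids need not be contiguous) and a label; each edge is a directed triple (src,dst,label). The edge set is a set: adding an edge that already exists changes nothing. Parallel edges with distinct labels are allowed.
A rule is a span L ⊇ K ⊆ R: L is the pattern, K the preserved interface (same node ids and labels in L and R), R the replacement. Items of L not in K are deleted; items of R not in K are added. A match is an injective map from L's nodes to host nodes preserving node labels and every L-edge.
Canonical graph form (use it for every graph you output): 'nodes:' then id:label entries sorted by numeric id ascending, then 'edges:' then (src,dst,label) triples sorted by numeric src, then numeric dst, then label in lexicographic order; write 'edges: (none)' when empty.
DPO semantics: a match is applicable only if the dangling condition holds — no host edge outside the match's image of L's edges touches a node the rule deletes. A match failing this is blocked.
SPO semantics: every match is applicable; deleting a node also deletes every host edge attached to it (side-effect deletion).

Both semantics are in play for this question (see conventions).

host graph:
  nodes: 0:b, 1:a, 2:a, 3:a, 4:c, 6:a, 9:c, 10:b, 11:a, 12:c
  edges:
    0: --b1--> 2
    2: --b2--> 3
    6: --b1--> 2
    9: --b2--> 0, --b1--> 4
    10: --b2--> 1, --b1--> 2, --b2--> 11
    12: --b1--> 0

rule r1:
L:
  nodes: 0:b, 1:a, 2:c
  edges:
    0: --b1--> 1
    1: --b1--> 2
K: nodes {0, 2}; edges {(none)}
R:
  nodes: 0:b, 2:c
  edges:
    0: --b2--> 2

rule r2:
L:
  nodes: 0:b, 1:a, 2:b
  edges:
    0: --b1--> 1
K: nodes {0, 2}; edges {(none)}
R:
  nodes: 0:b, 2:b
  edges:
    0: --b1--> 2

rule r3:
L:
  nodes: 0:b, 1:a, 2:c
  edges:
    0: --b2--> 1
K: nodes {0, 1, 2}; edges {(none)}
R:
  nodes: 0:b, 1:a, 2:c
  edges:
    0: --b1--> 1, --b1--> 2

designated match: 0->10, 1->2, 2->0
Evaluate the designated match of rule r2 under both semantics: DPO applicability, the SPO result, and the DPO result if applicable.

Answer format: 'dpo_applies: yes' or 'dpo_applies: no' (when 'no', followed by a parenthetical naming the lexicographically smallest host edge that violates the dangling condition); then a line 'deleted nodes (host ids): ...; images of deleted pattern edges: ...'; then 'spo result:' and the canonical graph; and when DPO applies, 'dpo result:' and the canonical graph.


dpo_applies: no
(the rule deletes node 2, which keeps host edge (0,2,b1) outside the match image — the dangling condition fails, DPO blocks; SPO proceeds and side-deletes such edges)
deleted nodes (host ids): 2; images of deleted pattern edges: (10,2,b1)
spo result:
nodes: 0:b, 1:a, 3:a, 4:c, 6:a, 9:c, 10:b, 11:a, 12:c
edges: (9,0,b2); (9,4,b1); (10,0,b1); (10,1,b2); (10,11,b2); (12,0,b1)


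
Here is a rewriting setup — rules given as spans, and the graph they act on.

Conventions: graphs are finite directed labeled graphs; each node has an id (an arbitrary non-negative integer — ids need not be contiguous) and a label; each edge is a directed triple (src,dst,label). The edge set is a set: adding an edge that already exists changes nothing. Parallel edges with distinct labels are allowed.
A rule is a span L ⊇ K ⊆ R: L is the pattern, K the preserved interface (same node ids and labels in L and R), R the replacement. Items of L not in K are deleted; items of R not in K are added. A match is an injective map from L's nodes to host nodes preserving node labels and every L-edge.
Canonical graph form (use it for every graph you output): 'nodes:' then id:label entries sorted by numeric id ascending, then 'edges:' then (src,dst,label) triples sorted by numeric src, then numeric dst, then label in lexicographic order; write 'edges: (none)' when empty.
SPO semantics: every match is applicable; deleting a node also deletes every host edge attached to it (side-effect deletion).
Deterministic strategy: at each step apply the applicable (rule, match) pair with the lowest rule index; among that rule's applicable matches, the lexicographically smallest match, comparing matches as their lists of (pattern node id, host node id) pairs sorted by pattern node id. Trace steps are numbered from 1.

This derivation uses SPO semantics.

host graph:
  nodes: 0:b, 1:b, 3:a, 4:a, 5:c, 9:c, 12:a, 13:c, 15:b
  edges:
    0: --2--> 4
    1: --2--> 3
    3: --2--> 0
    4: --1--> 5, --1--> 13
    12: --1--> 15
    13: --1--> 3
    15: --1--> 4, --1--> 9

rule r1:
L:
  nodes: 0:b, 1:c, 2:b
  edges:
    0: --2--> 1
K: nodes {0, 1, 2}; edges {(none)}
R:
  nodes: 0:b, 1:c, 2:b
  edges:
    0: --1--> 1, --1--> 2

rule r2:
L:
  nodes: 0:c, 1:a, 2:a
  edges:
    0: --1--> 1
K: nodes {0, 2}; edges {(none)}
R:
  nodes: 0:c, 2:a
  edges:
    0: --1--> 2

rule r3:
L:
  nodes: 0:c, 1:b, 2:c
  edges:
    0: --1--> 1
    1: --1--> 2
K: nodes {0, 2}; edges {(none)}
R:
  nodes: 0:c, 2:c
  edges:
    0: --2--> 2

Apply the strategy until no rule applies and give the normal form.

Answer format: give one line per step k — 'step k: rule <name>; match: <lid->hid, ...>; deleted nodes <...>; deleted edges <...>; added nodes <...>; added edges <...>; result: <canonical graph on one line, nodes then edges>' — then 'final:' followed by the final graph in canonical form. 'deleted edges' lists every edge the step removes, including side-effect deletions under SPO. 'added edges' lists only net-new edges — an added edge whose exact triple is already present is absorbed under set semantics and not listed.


step 1: rule r2; match: 0->13, 1->3, 2->4; deleted nodes 3; deleted edges (1,3,2); (3,0,2); (13,3,1); added nodes (none); added edges (13,4,1); result: nodes: 0:b, 1:b, 4:a, 5:c, 9:c, 12:a, 13:c, 15:b edges: (0,4,2); (4,5,1); (4,13,1); (12,15,1); (13,4,1); (15,4,1); (15,9,1)
step 2: rule r2; match: 0->13, 1->4, 2->12; deleted nodes 4; deleted edges (0,4,2); (4,5,1); (4,13,1); (13,4,1); (15,4,1); added nodes (none); added edges (13,12,1); result: nodes: 0:b, 1:b, 5:c, 9:c, 12:a, 13:c, 15:b edges: (12,15,1); (13,12,1); (15,9,1)
final:
nodes: 0:b, 1:b, 5:c, 9:c, 12:a, 13:c, 15:b
edges: (12,15,1); (13,12,1); (15,9,1)


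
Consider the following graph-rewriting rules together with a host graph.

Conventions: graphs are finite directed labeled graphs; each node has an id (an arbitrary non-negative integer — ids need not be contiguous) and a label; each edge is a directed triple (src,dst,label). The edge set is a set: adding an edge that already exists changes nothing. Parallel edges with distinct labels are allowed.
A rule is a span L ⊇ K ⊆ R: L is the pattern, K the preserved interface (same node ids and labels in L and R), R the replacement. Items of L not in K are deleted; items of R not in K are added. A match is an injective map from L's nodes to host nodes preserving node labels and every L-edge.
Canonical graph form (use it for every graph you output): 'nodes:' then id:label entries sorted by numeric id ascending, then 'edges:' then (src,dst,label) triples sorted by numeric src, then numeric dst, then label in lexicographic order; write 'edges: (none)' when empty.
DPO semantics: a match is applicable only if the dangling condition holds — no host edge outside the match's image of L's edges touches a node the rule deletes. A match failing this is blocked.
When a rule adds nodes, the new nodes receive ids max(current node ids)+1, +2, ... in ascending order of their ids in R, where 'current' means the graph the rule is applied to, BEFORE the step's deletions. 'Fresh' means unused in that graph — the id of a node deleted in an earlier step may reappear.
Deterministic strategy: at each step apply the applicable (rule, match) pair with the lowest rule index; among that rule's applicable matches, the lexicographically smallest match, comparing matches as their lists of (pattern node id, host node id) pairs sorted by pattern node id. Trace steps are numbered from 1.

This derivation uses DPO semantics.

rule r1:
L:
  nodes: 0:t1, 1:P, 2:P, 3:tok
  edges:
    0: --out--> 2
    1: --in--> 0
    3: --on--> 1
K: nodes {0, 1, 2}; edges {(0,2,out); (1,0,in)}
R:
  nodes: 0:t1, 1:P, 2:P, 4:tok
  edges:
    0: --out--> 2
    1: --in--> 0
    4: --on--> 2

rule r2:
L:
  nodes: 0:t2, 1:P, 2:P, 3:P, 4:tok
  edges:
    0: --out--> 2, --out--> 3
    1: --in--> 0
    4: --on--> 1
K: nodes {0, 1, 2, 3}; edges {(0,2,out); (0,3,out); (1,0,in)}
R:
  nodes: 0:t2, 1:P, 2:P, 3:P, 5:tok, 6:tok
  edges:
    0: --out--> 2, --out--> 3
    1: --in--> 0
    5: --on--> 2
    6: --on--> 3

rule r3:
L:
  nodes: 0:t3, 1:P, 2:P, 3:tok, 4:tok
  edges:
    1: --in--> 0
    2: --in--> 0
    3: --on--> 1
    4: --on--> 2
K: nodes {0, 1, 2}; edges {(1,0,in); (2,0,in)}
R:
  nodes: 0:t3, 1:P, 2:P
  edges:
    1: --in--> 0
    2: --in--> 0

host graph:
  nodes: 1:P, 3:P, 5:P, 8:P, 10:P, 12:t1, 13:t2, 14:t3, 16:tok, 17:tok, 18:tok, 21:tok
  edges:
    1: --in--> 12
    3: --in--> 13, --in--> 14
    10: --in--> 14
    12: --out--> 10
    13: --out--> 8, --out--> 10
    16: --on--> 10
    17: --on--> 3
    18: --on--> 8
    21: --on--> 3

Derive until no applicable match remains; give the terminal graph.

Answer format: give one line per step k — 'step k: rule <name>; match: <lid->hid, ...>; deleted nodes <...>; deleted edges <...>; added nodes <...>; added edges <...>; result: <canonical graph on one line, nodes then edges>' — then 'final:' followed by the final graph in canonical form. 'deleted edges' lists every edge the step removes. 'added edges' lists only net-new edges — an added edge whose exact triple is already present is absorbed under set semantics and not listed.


step 1: rule r2; match: 0->13, 1->3, 2->8, 3->10, 4->17; deleted nodes 17; deleted edges (17,3,on); added nodes 22, 23; added edges (22,8,on); (23,10,on); result: nodes: 1:P, 3:P, 5:P, 8:P, 10:P, 12:t1, 13:t2, 14:t3, 16:tok, 18:tok, 21:tok, 22:tok, 23:tok edges: (1,12,in); (3,13,in); (3,14,in); (10,14,in); (12,10,out); (13,8,out); (13,10,out); (16,10,on); (18,8,on); (21,3,on); (22,8,on); (23,10,on)
step 2: rule r2; match: 0->13, 1->3, 2->8, 3->10, 4->21; deleted nodes 21; deleted edges (21,3,on); added nodes 24, 25; added edges (24,8,on); (25,10,on); result: nodes: 1:P, 3:P, 5:P, 8:P, 10:P, 12:t1, 13:t2, 14:t3, 16:tok, 18:tok, 22:tok, 23:tok, 24:tok, 25:tok edges: (1,12,in); (3,13,in); (3,14,in); (10,14,in); (12,10,out); (13,8,out); (13,10,out); (16,10,on); (18,8,on); (22,8,on); (23,10,on); (24,8,on); (25,10,on)
final:
nodes: 1:P, 3:P, 5:P, 8:P, 10:P, 12:t1, 13:t2, 14:t3, 16:tok, 18:tok, 22:tok, 23:tok, 24:tok, 25:tok
edges: (1,12,in); (3,13,in); (3,14,in); (10,14,in); (12,10,out); (13,8,out); (13,10,out); (16,10,on); (18,8,on); (22,8,on); (23,10,on); (24,8,on); (25,10,on)


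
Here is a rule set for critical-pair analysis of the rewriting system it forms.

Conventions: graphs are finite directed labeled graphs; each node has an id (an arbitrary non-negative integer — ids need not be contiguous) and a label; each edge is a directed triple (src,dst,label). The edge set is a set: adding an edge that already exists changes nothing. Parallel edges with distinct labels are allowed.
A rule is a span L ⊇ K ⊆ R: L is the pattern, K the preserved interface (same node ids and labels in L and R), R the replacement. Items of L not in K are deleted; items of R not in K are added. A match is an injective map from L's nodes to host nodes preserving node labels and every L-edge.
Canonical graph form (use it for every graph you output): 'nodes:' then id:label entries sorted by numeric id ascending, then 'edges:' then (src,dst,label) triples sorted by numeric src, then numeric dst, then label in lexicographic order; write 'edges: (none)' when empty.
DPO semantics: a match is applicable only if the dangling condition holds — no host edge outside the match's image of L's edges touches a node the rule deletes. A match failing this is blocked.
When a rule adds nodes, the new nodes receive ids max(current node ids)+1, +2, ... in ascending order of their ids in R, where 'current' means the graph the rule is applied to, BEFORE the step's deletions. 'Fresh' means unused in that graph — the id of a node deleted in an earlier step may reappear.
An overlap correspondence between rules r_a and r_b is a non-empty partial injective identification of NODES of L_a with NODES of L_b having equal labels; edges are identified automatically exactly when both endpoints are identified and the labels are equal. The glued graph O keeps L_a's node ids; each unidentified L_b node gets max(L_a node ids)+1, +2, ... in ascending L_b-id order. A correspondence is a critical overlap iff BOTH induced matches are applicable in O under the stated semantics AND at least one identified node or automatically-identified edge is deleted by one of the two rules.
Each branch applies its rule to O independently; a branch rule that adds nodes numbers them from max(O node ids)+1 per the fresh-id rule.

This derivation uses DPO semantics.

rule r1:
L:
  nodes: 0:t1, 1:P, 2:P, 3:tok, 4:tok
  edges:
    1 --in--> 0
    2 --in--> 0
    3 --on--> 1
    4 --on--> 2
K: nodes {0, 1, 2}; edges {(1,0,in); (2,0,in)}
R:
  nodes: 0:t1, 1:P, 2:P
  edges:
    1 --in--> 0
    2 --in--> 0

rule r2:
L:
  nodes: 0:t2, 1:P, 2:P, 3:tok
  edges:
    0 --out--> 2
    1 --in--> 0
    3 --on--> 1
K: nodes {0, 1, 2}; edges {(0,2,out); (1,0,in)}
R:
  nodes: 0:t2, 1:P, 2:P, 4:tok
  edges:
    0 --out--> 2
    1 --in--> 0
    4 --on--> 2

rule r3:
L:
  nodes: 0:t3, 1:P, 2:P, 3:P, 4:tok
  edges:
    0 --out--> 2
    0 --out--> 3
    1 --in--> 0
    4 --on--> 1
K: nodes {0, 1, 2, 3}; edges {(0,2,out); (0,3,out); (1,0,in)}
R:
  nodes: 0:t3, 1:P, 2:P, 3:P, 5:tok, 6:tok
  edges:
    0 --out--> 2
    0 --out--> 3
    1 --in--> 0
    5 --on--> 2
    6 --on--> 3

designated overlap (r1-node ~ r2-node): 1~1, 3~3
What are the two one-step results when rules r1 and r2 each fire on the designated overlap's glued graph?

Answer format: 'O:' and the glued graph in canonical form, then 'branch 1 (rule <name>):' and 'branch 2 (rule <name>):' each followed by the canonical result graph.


O:
nodes: 0:t1, 1:P, 2:P, 3:tok, 4:tok, 5:t2, 6:P
edges: (1,0,in); (1,5,in); (2,0,in); (3,1,on); (4,2,on); (5,6,out)
branch 1 (rule r1):
nodes: 0:t1, 1:P, 2:P, 5:t2, 6:P
edges: (1,0,in); (1,5,in); (2,0,in); (5,6,out)
branch 2 (rule r2):
nodes: 0:t1, 1:P, 2:P, 4:tok, 5:t2, 6:P, 7:tok
edges: (1,0,in); (1,5,in); (2,0,in); (4,2,on); (5,6,out); (7,6,on)


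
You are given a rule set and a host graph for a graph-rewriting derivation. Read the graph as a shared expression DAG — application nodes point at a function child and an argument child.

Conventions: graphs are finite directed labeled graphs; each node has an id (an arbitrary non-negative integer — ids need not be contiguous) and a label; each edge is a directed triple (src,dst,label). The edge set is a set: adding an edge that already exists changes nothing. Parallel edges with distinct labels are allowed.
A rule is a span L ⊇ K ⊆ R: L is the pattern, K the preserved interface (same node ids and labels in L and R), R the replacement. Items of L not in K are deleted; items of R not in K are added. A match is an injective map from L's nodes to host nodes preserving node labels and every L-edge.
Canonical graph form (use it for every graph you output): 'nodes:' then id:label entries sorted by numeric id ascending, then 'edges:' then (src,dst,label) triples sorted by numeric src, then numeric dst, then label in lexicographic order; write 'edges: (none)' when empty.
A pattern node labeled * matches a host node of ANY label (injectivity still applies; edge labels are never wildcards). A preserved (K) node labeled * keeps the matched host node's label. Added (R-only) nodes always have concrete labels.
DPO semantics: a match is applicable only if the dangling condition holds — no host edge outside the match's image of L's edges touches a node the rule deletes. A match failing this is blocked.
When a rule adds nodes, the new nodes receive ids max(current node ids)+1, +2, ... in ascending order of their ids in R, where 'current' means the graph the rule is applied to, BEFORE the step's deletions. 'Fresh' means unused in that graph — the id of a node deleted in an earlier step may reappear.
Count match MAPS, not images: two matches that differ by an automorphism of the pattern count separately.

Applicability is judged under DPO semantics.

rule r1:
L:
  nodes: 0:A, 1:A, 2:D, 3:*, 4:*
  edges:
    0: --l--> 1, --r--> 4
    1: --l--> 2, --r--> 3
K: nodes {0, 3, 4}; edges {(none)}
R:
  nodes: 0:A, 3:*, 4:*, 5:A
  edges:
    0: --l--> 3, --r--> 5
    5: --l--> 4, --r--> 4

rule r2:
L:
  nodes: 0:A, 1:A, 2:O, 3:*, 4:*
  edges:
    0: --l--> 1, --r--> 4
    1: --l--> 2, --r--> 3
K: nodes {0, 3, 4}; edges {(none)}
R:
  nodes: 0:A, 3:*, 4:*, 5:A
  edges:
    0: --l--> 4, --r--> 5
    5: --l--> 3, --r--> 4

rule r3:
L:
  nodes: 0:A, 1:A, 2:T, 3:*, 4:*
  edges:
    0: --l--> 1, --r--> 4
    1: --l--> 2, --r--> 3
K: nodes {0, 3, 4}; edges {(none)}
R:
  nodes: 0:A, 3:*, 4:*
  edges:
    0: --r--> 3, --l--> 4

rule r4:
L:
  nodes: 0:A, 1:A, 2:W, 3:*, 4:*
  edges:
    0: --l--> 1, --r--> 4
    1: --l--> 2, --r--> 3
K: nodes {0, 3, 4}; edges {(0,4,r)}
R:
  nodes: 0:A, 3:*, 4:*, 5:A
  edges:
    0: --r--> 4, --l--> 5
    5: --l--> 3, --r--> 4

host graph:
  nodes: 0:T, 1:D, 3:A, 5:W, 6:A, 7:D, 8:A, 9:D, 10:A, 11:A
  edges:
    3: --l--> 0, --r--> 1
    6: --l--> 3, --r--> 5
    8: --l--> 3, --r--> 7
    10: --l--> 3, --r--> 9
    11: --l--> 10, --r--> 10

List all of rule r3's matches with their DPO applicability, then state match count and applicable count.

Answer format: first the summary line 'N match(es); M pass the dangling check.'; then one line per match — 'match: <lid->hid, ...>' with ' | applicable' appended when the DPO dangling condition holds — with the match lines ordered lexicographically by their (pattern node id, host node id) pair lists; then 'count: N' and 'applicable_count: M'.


3 match(es); 0 pass the dangling check.
match: 0->6, 1->3, 2->0, 3->1, 4->5
match: 0->8, 1->3, 2->0, 3->1, 4->7
match: 0->10, 1->3, 2->0, 3->1, 4->9
count: 3
applicable_count: 0


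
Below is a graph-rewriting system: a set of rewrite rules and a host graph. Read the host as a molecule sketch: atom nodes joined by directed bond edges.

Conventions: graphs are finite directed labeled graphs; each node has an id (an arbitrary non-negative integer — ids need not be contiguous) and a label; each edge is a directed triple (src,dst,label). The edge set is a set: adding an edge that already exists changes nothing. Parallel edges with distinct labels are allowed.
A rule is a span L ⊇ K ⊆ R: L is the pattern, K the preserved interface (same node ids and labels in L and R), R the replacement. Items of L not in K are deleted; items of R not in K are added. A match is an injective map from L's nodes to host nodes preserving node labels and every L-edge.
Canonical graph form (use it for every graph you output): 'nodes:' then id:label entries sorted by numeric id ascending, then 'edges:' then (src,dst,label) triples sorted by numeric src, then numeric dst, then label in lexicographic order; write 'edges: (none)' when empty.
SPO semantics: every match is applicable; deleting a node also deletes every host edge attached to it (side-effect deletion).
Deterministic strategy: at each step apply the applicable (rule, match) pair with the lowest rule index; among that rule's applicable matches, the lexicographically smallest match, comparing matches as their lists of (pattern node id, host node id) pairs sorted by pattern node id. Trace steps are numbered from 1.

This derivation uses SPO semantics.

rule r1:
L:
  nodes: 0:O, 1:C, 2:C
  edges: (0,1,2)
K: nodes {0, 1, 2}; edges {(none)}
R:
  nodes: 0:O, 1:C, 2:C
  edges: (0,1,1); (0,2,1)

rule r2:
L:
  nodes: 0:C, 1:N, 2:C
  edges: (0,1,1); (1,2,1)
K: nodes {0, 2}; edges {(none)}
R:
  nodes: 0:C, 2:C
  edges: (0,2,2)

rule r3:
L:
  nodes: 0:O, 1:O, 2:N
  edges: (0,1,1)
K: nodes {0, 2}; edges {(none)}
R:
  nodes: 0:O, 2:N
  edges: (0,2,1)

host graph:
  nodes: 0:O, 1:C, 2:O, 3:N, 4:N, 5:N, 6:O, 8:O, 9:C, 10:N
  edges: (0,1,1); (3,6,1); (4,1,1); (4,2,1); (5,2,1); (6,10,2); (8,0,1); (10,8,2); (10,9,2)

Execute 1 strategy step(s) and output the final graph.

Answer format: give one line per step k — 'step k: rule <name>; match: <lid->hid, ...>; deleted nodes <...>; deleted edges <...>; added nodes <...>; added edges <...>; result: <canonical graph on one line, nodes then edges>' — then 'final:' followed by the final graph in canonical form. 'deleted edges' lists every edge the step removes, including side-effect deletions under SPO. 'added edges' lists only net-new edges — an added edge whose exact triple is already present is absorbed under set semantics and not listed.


step 1: rule r3; match: 0->8, 1->0, 2->3; deleted nodes 0; deleted edges (0,1,1); (8,0,1); added nodes (none); added edges (8,3,1); result: nodes: 1:C, 2:O, 3:N, 4:N, 5:N, 6:O, 8:O, 9:C, 10:N edges: (3,6,1); (4,1,1); (4,2,1); (5,2,1); (6,10,2); (8,3,1); (10,8,2); (10,9,2)
final:
nodes: 1:C, 2:O, 3:N, 4:N, 5:N, 6:O, 8:O, 9:C, 10:N
edges: (3,6,1); (4,1,1); (4,2,1); (5,2,1); (6,10,2); (8,3,1); (10,8,2); (10,9,2)


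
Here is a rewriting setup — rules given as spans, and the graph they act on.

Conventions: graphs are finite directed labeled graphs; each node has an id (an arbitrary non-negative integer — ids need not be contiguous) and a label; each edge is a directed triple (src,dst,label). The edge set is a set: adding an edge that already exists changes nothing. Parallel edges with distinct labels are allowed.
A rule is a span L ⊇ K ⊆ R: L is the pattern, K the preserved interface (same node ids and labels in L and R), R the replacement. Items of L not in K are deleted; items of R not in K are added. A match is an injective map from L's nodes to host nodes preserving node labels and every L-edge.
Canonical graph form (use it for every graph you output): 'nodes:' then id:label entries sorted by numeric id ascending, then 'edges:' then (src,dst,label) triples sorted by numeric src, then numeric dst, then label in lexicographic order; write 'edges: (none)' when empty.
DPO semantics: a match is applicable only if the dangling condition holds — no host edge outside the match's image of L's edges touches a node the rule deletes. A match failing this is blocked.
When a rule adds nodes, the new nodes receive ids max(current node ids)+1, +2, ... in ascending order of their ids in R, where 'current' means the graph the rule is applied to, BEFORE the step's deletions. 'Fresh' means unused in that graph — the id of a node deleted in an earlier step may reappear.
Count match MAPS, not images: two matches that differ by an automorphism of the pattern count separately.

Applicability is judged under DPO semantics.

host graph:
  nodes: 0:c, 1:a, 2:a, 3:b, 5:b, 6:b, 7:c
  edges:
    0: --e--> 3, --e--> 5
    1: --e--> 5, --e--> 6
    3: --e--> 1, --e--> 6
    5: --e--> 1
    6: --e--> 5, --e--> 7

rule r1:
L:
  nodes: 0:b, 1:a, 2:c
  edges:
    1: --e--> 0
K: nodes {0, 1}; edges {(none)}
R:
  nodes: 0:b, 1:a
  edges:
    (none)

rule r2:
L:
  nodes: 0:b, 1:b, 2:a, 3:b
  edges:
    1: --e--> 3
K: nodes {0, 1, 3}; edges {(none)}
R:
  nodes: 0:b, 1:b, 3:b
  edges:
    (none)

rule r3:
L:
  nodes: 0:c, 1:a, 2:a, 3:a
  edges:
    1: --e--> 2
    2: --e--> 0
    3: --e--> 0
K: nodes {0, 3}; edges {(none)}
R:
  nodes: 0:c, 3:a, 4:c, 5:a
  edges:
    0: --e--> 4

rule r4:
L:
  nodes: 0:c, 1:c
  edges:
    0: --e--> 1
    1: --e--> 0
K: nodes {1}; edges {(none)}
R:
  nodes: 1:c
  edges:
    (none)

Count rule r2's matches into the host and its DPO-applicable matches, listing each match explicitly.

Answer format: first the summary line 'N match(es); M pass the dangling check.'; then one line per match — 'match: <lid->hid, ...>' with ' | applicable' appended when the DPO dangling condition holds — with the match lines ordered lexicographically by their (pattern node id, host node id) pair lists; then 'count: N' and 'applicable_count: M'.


4 match(es); 2 pass the dangling check.
match: 0->3, 1->6, 2->1, 3->5
match: 0->3, 1->6, 2->2, 3->5 | applicable
match: 0->5, 1->3, 2->1, 3->6
match: 0->5, 1->3, 2->2, 3->6 | applicable
count: 4
applicable_count: 2


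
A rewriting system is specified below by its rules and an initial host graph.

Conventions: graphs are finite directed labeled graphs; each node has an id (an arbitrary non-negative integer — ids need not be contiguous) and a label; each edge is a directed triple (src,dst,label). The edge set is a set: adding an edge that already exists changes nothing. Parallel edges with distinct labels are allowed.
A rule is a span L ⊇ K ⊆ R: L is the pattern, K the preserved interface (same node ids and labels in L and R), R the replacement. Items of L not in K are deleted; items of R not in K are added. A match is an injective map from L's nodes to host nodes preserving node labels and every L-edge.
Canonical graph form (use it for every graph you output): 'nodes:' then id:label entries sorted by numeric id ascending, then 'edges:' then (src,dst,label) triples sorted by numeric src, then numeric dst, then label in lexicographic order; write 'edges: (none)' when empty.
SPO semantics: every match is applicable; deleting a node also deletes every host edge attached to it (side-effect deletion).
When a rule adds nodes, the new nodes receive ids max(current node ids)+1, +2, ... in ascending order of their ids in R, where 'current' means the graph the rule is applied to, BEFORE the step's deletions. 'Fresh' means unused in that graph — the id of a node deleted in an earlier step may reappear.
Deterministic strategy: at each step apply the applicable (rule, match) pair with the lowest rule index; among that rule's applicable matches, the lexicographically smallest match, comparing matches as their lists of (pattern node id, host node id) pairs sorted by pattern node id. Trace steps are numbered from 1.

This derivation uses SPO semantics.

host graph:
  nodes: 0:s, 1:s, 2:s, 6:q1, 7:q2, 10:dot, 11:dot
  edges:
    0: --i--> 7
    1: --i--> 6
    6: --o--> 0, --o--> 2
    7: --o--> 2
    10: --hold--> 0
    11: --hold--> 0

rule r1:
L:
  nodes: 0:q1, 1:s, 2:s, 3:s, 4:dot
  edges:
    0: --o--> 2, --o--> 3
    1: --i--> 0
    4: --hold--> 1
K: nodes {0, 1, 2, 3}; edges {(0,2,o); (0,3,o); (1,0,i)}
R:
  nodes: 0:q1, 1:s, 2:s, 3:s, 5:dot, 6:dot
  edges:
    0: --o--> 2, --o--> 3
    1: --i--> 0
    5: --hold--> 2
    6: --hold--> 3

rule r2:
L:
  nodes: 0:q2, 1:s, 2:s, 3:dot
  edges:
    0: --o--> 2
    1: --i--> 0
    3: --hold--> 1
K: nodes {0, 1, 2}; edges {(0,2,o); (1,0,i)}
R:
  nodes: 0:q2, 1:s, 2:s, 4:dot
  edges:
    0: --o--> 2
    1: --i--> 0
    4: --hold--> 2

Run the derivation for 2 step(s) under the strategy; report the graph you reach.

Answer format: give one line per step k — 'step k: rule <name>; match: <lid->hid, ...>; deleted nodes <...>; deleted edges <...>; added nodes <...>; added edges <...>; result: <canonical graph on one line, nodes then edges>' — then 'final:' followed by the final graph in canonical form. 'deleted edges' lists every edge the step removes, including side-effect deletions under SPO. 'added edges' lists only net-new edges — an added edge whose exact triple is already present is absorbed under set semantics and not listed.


step 1: rule r2; match: 0->7, 1->0, 2->2, 3->10; deleted nodes 10; deleted edges (10,0,hold); added nodes 12; added edges (12,2,hold); result: nodes: 0:s, 1:s, 2:s, 6:q1, 7:q2, 11:dot, 12:dot edges: (0,7,i); (1,6,i); (6,0,o); (6,2,o); (7,2,o); (11,0,hold); (12,2,hold)
step 2: rule r2; match: 0->7, 1->0, 2->2, 3->11; deleted nodes 11; deleted edges (11,0,hold); added nodes 13; added edges (13,2,hold); result: nodes: 0:s, 1:s, 2:s, 6:q1, 7:q2, 12:dot, 13:dot edges: (0,7,i); (1,6,i); (6,0,o); (6,2,o); (7,2,o); (12,2,hold); (13,2,hold)
final:
nodes: 0:s, 1:s, 2:s, 6:q1, 7:q2, 12:dot, 13:dot
edges: (0,7,i); (1,6,i); (6,0,o); (6,2,o); (7,2,o); (12,2,hold); (13,2,hold)


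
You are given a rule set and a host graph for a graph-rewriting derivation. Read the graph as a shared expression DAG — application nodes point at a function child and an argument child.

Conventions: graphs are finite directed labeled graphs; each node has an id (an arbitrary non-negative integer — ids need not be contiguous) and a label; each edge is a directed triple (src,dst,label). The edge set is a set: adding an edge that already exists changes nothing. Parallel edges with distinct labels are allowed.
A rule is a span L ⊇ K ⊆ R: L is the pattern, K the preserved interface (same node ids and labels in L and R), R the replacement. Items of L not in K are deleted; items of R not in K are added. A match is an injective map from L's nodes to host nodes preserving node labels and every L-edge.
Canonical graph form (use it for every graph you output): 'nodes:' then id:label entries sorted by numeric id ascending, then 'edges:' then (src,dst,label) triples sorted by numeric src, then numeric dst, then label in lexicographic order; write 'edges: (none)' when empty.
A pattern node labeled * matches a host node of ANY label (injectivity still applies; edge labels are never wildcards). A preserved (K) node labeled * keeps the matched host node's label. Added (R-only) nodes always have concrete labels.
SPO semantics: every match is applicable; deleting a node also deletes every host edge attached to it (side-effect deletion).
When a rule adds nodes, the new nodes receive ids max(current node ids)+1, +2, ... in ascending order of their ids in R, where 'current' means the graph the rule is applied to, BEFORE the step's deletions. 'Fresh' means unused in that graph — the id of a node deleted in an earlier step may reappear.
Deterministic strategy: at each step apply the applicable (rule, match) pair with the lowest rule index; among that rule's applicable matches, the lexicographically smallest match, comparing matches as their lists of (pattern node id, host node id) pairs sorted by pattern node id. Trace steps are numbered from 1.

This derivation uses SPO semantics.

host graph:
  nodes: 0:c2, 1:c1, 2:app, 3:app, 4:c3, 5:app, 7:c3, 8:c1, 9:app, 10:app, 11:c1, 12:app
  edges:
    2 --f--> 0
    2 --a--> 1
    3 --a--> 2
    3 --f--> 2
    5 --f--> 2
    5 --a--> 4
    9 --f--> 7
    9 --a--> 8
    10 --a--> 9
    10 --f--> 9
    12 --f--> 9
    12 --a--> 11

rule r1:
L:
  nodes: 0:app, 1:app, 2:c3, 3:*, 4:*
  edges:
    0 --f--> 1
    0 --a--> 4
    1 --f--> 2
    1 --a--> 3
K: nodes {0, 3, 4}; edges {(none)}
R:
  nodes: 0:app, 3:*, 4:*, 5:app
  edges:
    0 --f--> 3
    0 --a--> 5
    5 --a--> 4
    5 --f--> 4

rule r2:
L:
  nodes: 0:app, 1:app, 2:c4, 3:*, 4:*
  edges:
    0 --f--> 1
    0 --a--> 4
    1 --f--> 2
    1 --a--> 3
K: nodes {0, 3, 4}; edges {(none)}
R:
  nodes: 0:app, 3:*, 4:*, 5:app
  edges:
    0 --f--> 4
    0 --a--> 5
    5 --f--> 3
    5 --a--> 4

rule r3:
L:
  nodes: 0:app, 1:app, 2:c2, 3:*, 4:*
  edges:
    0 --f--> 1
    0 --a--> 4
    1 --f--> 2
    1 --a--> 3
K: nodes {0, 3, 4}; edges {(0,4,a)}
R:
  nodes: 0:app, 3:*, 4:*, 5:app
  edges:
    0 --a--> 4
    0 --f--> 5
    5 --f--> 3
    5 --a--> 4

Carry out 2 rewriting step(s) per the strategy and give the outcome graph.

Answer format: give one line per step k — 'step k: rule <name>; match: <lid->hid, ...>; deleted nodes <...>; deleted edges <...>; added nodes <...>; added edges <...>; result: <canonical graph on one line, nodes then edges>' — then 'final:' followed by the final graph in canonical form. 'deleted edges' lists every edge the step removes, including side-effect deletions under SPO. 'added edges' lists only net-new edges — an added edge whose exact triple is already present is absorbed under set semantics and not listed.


step 1: rule r1; match: 0->12, 1->9, 2->7, 3->8, 4->11; deleted nodes 7, 9; deleted edges (9,7,f); (9,8,a); (10,9,a); (10,9,f); (12,9,f); (12,11,a); added nodes 13; added edges (12,8,f); (12,13,a); (13,11,a); (13,11,f); result: nodes: 0:c2, 1:c1, 2:app, 3:app, 4:c3, 5:app, 8:c1, 10:app, 11:c1, 12:app, 13:app edges: (2,0,f); (2,1,a); (3,2,a); (3,2,f); (5,2,f); (5,4,a); (12,8,f); (12,13,a); (13,11,a); (13,11,f)
step 2: rule r3; match: 0->5, 1->2, 2->0, 3->1, 4->4; deleted nodes 0, 2; deleted edges (2,0,f); (2,1,a); (3,2,a); (3,2,f); (5,2,f); added nodes 14; added edges (5,14,f); (14,1,f); (14,4,a); result: nodes: 1:c1, 3:app, 4:c3, 5:app, 8:c1, 10:app, 11:c1, 12:app, 13:app, 14:app edges: (5,4,a); (5,14,f); (12,8,f); (12,13,a); (13,11,a); (13,11,f); (14,1,f); (14,4,a)
final:
nodes: 1:c1, 3:app, 4:c3, 5:app, 8:c1, 10:app, 11:c1, 12:app, 13:app, 14:app
edges: (5,4,a); (5,14,f); (12,8,f); (12,13,a); (13,11,a); (13,11,f); (14,1,f); (14,4,a)
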